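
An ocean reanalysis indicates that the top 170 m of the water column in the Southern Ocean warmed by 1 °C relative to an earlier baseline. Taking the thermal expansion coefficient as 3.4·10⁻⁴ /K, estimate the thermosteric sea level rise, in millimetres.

57.8 mm of thermosteric rise

Δh = αΔT·H = 3.4×10⁻⁴ × 1 × 170 = 0.05780 m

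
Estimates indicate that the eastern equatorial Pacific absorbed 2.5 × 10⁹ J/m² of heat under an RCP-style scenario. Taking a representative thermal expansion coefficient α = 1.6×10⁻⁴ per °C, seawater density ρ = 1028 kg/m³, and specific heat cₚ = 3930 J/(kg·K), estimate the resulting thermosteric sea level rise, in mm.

about 99.0 mm

Δh = αQ/(ρcₚ) = 1.6×10⁻⁴ × 2.5×10⁹ / (1028 × 3930) ≈ 0.099009 m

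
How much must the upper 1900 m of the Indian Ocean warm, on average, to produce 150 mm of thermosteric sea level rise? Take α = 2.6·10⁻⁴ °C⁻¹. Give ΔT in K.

ΔT = Δh/(αH) = 0.15 / (2.6×10⁻⁴ × 1900) ≈ 0.3036 K

ΔT ≈ 0.304 K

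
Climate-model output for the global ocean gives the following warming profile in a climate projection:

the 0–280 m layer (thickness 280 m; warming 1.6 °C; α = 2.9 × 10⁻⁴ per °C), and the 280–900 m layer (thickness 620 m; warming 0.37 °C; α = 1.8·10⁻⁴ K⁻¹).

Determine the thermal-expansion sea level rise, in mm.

171 mm

2.9×10⁻⁴ × 280 × 1.6 = 0.12992 m
280–900 m: 620 × 0.37 × 1.8×10⁻⁴ = 0.041292 m
Δh = 0.12992 + 0.041292 = 0.171212 m ≈ 171 mm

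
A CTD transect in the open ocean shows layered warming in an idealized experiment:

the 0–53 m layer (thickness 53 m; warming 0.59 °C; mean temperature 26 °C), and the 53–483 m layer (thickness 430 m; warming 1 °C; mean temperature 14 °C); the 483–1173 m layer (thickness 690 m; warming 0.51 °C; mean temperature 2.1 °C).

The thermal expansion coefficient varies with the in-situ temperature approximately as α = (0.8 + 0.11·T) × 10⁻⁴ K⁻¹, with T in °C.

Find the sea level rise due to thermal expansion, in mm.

Δh = 148 mm

Layer 1: α = (0.8 + 0.11×26)×10⁻⁴ = 3.66×10⁻⁴ K⁻¹
Layer 2: α = (0.8 + 0.11×14)×10⁻⁴ = 2.34×10⁻⁴ K⁻¹
Layer 3: α = (0.8 + 0.11×2.1)×10⁻⁴ = 1.031×10⁻⁴ K⁻¹
0–53 m: 0.59 × 53 × 3.66×10⁻⁴ = 0.01144482 m
Layer 2: 2.34×10⁻⁴ × 430 × 1 = 0.10062 m
690 × 0.51 × 1.031×10⁻⁴ = 0.03628089 m
Δh = 0.01144482 + 0.10062 + 0.03628089 = 0.14834571 m ≈ 148 mm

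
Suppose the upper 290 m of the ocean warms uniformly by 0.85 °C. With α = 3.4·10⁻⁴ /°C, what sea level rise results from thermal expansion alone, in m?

Δh = αΔT·H = 3.4×10⁻⁴ × 0.85 × 290 = 0.08381 m

Δh ≈ 0.0838 m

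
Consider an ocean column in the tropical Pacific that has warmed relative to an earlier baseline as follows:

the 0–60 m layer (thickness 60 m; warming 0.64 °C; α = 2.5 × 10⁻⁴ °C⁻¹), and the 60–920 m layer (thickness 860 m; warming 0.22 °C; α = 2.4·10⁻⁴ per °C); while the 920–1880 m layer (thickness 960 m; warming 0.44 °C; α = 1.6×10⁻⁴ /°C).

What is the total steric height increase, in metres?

Layer 1: 60 × 2.5×10⁻⁴ × 0.64 = 0.00960 m
Layer 2: 2.4×10⁻⁴ × 860 × 0.22 = 0.045408 m
920–1880 m: 960 × 1.6×10⁻⁴ × 0.44 = 0.067584 m
Δh = 0.00960 + 0.045408 + 0.067584 = 0.122592 m

0.123 m of thermosteric rise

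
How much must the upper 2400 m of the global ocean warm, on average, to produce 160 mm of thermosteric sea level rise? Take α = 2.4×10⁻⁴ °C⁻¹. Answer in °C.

0.278 °C

ΔT = Δh/(αH) = 0.16 / (2.4×10⁻⁴ × 2400) ≈ 0.2778 °C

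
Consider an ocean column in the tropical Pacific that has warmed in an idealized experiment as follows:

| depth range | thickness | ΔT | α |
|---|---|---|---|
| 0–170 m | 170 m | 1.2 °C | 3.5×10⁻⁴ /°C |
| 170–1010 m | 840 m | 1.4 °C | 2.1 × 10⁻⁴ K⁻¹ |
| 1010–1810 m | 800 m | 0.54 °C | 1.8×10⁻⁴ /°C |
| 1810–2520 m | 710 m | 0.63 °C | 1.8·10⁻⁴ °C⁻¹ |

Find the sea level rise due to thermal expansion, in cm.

0–170 m: 1.2 × 170 × 3.5×10⁻⁴ = 0.07140 m
170–1010 m: 840 × 2.1×10⁻⁴ × 1.4 = 0.24696 m
1010–1810 m: 1.8×10⁻⁴ × 0.54 × 800 = 0.07776 m
Layer 4: 1.8×10⁻⁴ × 0.63 × 710 = 0.080514 m
Δh = 0.07140 + 0.24696 + 0.07776 + 0.080514 = 0.476634 m

48 cm of thermosteric rise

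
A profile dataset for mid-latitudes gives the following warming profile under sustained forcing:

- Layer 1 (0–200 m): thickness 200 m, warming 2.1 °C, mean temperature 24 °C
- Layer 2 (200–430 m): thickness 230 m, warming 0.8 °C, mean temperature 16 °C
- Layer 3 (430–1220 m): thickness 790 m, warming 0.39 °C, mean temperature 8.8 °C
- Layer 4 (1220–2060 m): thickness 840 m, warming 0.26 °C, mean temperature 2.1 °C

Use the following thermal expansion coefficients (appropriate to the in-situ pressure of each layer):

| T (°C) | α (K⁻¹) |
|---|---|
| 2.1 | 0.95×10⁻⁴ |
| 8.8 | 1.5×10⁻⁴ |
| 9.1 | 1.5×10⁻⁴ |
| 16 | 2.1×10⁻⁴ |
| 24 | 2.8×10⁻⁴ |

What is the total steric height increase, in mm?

Layer 1 at 24 °C → α = 2.8×10⁻⁴ K⁻¹
Layer 2 at 16 °C → α = 2.1×10⁻⁴ K⁻¹
Layer 3 at 8.8 °C → α = 1.5×10⁻⁴ K⁻¹
Layer 4 at 2.1 °C → α = 0.95×10⁻⁴ K⁻¹
0–200 m: 2.1 × 2.8×10⁻⁴ × 200 = 0.11760 m
Layer 2: 230 × 0.8 × 2.1×10⁻⁴ = 0.03864 m
430–1220 m: 0.39 × 790 × 1.5×10⁻⁴ = 0.046215 m
Layer 4: 0.26 × 0.95×10⁻⁴ × 840 = 0.020748 m
Δh = 0.11760 + 0.03864 + 0.046215 + 0.020748 = 0.223203 m

Δh = 220 mm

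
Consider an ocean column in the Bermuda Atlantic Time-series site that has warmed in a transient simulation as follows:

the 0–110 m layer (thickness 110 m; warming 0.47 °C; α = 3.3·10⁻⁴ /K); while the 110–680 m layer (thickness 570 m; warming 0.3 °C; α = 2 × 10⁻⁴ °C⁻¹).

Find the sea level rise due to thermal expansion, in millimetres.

110 × 0.47 × 3.3×10⁻⁴ = 0.017061 m
110–680 m: 2×10⁻⁴ × 570 × 0.3 = 0.03420 m
Δh = 0.017061 + 0.03420 = 0.051261 m

51 mm of thermosteric rise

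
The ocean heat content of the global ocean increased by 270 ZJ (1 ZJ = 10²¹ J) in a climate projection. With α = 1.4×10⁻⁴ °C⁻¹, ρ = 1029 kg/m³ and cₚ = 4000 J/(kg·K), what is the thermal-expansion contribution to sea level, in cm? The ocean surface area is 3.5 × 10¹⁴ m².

2.62 cm of thermosteric rise

Per unit area: Q = 270×10²¹ / (3.5×10¹⁴) ≈ 7.714×10⁸ J/m²
Δh = αQ/(ρcₚ) = 1.4×10⁻⁴ × 7.714×10⁸ / (1029 × 4000) ≈ 0.026238 m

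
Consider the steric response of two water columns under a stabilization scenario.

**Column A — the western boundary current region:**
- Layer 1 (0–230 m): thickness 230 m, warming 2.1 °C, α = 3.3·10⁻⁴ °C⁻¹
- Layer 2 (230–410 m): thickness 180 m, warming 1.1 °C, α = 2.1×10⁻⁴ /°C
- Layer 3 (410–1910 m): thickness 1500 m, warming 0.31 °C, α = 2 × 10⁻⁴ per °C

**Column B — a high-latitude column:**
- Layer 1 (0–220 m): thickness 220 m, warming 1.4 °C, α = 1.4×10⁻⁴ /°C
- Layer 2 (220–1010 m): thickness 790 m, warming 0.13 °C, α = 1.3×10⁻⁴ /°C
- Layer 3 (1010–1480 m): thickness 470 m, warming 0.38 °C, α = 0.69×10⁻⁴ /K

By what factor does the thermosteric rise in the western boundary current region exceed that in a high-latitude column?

A 0–230 m: 230 × 3.3×10⁻⁴ × 2.1 = 0.15939 m
A Layer 2: 2.1×10⁻⁴ × 180 × 1.1 = 0.04158 m
A Layer 3: 2×10⁻⁴ × 1500 × 0.31 = 0.09300 m
A total: 0.29397 m
B Layer 1: 220 × 1.4 × 1.4×10⁻⁴ = 0.04312 m
B 790 × 0.13 × 1.3×10⁻⁴ = 0.013351 m
B 0.69×10⁻⁴ × 470 × 0.38 = 0.0123234 m
B total: 0.0687944 m
Ratio: 0.29397 / 0.0687944 ≈ 4.273

a factor of 4.3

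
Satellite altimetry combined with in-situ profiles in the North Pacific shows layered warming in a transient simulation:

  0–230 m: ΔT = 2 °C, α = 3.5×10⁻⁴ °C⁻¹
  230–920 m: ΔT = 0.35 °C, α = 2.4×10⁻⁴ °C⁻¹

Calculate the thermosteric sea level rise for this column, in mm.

230 × 2 × 3.5×10⁻⁴ = 0.16100 m
0.35 × 690 × 2.4×10⁻⁴ = 0.05796 m
Δh = 0.16100 + 0.05796 = 0.21896 m ≈ 219 mm

about 219 mm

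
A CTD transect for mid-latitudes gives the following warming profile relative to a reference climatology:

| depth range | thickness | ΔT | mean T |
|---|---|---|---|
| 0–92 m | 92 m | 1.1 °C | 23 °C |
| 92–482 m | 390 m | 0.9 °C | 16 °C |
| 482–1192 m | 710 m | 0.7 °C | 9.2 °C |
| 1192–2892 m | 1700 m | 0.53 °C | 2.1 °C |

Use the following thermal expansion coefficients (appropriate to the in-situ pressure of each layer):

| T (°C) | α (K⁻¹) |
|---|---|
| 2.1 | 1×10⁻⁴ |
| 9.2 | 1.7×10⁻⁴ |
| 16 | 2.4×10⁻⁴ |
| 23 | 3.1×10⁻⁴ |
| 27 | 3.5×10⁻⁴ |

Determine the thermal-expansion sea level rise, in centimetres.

Layer 1 at 23 °C → α = 3.1×10⁻⁴ K⁻¹
Layer 2 at 16 °C → α = 2.4×10⁻⁴ K⁻¹
Layer 3 at 9.2 °C → α = 1.7×10⁻⁴ K⁻¹
Layer 4 at 2.1 °C → α = 1×10⁻⁴ K⁻¹
3.1×10⁻⁴ × 1.1 × 92 = 0.031372 m
Layer 2: 2.4×10⁻⁴ × 0.9 × 390 = 0.08424 m
Layer 3: 1.7×10⁻⁴ × 0.7 × 710 = 0.08449 m
1192–2892 m: 1700 × 0.53 × 1×10⁻⁴ = 0.09010 m
Δh = 0.031372 + 0.08424 + 0.08449 + 0.09010 = 0.290202 m ≈ 29 cm

29 cm of thermosteric rise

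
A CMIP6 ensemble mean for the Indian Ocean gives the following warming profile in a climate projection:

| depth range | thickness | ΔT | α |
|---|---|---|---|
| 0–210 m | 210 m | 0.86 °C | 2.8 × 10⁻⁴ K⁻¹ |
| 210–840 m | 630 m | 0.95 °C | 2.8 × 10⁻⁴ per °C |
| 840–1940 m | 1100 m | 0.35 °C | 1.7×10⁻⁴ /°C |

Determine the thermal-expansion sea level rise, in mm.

0–210 m: 0.86 × 210 × 2.8×10⁻⁴ = 0.050568 m
0.95 × 630 × 2.8×10⁻⁴ = 0.16758 m
840–1940 m: 1.7×10⁻⁴ × 0.35 × 1100 = 0.06545 m
Δh = 0.050568 + 0.16758 + 0.06545 = 0.283598 m ≈ 284 mm

284 mm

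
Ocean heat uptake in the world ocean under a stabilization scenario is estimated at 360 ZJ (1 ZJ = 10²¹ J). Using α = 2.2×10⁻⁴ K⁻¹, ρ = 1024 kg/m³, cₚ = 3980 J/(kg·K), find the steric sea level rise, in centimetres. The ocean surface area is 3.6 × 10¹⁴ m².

about 5.40 cm

Per unit area: Q = 360×10²¹ / (3.6×10¹⁴) = 1×10⁹ J/m²
Δh = αQ/(ρcₚ) = 2.2×10⁻⁴ × 1×10⁹ / (1024 × 3980) ≈ 0.053981 m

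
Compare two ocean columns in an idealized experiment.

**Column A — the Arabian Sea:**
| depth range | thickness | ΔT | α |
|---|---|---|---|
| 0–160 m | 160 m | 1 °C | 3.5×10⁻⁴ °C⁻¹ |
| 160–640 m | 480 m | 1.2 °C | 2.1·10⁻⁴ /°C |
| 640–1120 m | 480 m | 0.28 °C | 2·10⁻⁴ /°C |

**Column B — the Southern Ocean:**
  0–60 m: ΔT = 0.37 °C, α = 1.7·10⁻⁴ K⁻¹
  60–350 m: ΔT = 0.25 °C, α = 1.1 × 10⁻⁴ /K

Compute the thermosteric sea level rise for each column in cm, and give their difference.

Δh_A ≈ 20 cm, Δh_B ≈ 1.2 cm; difference ≈ 19 cm

A Layer 1: 3.5×10⁻⁴ × 1 × 160 = 0.05600 m
A 480 × 2.1×10⁻⁴ × 1.2 = 0.12096 m
A 640–1120 m: 0.28 × 480 × 2×10⁻⁴ = 0.02688 m
A total: 0.20384 m
B 0–60 m: 1.7×10⁻⁴ × 60 × 0.37 = 0.003774 m
B Layer 2: 0.25 × 1.1×10⁻⁴ × 290 = 0.007975 m
B total: 0.011749 m
Difference: 0.20384 − 0.011749 = 0.192091 m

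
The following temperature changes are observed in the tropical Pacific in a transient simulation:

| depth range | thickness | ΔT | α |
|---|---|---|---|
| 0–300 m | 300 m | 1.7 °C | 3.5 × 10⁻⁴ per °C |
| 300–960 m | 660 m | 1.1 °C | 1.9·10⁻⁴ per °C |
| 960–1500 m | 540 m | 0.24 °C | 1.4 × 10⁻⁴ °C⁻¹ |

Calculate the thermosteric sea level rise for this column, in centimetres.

33.5 cm

3.5×10⁻⁴ × 300 × 1.7 = 0.17850 m
Layer 2: 1.1 × 660 × 1.9×10⁻⁴ = 0.13794 m
0.24 × 540 × 1.4×10⁻⁴ = 0.018144 m
Δh = 0.17850 + 0.13794 + 0.018144 = 0.334584 m ≈ 33.5 cm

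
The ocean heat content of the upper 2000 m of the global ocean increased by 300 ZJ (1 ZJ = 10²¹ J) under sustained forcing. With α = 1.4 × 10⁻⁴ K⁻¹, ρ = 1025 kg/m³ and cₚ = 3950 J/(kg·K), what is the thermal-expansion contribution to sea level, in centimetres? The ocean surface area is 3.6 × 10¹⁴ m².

about 2.88 cm

Per unit area: Q = 300×10²¹ / (3.6×10¹⁴) ≈ 8.333×10⁸ J/m²
Δh = αQ/(ρcₚ) = 1.4×10⁻⁴ × 8.333×10⁸ / (1025 × 3950) ≈ 0.028814 m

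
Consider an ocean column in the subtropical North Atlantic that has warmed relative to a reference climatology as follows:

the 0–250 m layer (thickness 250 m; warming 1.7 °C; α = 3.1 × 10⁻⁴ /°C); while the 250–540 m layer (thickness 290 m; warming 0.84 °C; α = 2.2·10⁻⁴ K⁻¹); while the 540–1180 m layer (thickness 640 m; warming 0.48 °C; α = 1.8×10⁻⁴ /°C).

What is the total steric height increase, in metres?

Δh ≈ 0.24 m

0–250 m: 250 × 3.1×10⁻⁴ × 1.7 = 0.13175 m
2.2×10⁻⁴ × 0.84 × 290 = 0.053592 m
1.8×10⁻⁴ × 0.48 × 640 = 0.055296 m
Δh = 0.13175 + 0.053592 + 0.055296 = 0.240638 m ≈ 0.24 m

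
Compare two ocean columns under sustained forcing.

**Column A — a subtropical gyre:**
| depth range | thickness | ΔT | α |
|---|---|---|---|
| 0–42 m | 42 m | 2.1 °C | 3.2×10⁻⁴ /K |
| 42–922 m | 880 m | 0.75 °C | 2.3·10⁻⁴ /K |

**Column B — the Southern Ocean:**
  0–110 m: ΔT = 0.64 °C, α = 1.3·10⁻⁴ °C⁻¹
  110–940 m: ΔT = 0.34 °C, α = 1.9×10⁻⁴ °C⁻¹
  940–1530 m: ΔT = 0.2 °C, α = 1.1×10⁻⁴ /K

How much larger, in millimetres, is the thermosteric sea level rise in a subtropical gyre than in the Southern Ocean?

A 0–42 m: 42 × 3.2×10⁻⁴ × 2.1 = 0.028224 m
A 2.3×10⁻⁴ × 0.75 × 880 = 0.15180 m
A total: 0.180024 m
B 0–110 m: 110 × 0.64 × 1.3×10⁻⁴ = 0.009152 m
B 830 × 1.9×10⁻⁴ × 0.34 = 0.053618 m
B 1.1×10⁻⁴ × 590 × 0.2 = 0.01298 m
B total: 0.07575 m
Difference: 0.180024 − 0.07575 = 0.104274 m

100 mm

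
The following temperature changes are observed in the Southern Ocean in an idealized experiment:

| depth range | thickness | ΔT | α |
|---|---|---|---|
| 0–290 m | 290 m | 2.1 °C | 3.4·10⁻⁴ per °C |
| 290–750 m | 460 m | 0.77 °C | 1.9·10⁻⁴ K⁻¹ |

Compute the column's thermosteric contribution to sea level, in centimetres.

Δh = 27.4 cm

290 × 2.1 × 3.4×10⁻⁴ = 0.20706 m
1.9×10⁻⁴ × 460 × 0.77 = 0.067298 m
Δh = 0.20706 + 0.067298 = 0.274358 m ≈ 27.4 cm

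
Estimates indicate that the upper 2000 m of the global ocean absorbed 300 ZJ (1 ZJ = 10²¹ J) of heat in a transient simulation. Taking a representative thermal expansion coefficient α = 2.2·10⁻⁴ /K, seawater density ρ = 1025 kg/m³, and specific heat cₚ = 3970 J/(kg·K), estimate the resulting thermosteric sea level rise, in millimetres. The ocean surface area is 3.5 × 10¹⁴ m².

Δh ≈ 46 mm

Per unit area: Q = 300×10²¹ / (3.5×10¹⁴) ≈ 8.571×10⁸ J/m²
Δh = αQ/(ρcₚ) = 2.2×10⁻⁴ × 8.571×10⁸ / (1025 × 3970) ≈ 0.046338 m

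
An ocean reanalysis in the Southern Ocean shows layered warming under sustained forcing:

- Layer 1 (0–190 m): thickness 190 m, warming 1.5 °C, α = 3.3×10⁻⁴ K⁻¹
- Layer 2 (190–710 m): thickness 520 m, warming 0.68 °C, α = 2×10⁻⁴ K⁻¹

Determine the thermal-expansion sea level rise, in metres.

0–190 m: 190 × 1.5 × 3.3×10⁻⁴ = 0.09405 m
Layer 2: 2×10⁻⁴ × 520 × 0.68 = 0.07072 m
Δh = 0.09405 + 0.07072 = 0.16477 m ≈ 0.16 m

Δh = 0.16 m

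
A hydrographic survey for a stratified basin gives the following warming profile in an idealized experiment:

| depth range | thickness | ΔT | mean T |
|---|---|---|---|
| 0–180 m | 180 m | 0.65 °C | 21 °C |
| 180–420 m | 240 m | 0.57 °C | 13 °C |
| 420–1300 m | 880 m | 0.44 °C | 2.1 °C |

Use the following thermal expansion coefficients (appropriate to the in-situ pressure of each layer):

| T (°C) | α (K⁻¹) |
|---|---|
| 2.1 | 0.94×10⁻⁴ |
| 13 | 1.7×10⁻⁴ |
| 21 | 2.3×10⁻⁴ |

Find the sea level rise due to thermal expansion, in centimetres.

Layer 1 at 21 °C → α = 2.3×10⁻⁴ K⁻¹
Layer 2 at 13 °C → α = 1.7×10⁻⁴ K⁻¹
Layer 3 at 2.1 °C → α = 0.94×10⁻⁴ K⁻¹
0.65 × 2.3×10⁻⁴ × 180 = 0.02691 m
Layer 2: 0.57 × 1.7×10⁻⁴ × 240 = 0.023256 m
880 × 0.44 × 0.94×10⁻⁴ = 0.0363968 m
Δh = 0.02691 + 0.023256 + 0.0363968 = 0.0865628 m

Δh = 8.66 cm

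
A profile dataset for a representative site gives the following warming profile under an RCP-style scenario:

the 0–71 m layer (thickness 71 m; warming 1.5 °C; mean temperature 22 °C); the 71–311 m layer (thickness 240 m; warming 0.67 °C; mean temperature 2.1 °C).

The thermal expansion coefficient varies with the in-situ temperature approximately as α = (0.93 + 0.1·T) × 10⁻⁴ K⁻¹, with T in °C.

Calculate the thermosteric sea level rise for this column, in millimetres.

51.7 mm

Layer 1: α = (0.93 + 0.1×22)×10⁻⁴ = 3.13×10⁻⁴ K⁻¹
Layer 2: α = (0.93 + 0.1×2.1)×10⁻⁴ = 1.14×10⁻⁴ K⁻¹
Layer 1: 71 × 3.13×10⁻⁴ × 1.5 = 0.0333345 m
0.67 × 240 × 1.14×10⁻⁴ = 0.0183312 m
Δh = 0.0333345 + 0.0183312 = 0.0516657 m ≈ 51.7 mm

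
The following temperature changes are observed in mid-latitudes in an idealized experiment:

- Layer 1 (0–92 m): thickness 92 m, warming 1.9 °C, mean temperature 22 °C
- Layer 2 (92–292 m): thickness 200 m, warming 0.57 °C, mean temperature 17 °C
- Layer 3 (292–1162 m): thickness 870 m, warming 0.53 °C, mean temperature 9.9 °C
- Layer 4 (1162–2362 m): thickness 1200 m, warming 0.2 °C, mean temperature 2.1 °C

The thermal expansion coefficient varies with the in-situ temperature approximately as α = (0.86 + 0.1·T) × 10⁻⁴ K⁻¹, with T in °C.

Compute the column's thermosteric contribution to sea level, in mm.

Layer 1: α = (0.86 + 0.1×22)×10⁻⁴ = 3.06×10⁻⁴ K⁻¹
Layer 2: α = (0.86 + 0.1×17)×10⁻⁴ = 2.56×10⁻⁴ K⁻¹
Layer 3: α = (0.86 + 0.1×9.9)×10⁻⁴ = 1.85×10⁻⁴ K⁻¹
Layer 4: α = (0.86 + 0.1×2.1)×10⁻⁴ = 1.07×10⁻⁴ K⁻¹
3.06×10⁻⁴ × 92 × 1.9 = 0.0534888 m
2.56×10⁻⁴ × 200 × 0.57 = 0.029184 m
292–1162 m: 1.85×10⁻⁴ × 0.53 × 870 = 0.0853035 m
0.2 × 1.07×10⁻⁴ × 1200 = 0.02568 m
Δh = 0.0534888 + 0.029184 + 0.0853035 + 0.02568 = 0.1936563 m

about 194 mm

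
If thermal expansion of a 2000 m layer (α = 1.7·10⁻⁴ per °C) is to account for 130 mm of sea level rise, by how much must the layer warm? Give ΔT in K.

ΔT = Δh/(αH) = 0.13 / (1.7×10⁻⁴ × 2000) ≈ 0.3824 K

0.382 K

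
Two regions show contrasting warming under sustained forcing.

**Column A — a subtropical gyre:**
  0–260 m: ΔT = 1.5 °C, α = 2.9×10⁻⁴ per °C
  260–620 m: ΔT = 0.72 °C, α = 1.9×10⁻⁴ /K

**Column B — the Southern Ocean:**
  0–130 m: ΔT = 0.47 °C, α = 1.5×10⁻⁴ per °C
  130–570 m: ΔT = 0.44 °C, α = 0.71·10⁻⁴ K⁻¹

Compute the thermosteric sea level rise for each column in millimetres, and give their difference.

A 1.5 × 260 × 2.9×10⁻⁴ = 0.11310 m
A 260–620 m: 360 × 1.9×10⁻⁴ × 0.72 = 0.049248 m
A total: 0.162348 m
B 130 × 0.47 × 1.5×10⁻⁴ = 0.009165 m
B 130–570 m: 0.44 × 440 × 0.71×10⁻⁴ = 0.0137456 m
B total: 0.0229106 m
Difference: 0.162348 − 0.0229106 = 0.1394374 m

A: 160 mm; B: 23 mm; difference 140 mm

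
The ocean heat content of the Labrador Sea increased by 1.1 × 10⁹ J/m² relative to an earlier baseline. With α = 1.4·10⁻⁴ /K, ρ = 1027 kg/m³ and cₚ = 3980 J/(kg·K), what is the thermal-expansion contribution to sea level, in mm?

Δh = αQ/(ρcₚ) = 1.4×10⁻⁴ × 1.1×10⁹ / (1027 × 3980) ≈ 0.037676 m

37.7 mm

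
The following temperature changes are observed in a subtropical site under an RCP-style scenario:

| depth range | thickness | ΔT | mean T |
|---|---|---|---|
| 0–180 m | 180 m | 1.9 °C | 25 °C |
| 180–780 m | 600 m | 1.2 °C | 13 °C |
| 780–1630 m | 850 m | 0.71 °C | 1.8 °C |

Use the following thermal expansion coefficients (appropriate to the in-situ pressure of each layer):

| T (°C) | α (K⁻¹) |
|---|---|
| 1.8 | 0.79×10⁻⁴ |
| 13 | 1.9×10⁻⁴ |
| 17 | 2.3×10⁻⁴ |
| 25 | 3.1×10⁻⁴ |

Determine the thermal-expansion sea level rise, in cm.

Layer 1 at 25 °C → α = 3.1×10⁻⁴ K⁻¹
Layer 2 at 13 °C → α = 1.9×10⁻⁴ K⁻¹
Layer 3 at 1.8 °C → α = 0.79×10⁻⁴ K⁻¹
0–180 m: 1.9 × 180 × 3.1×10⁻⁴ = 0.10602 m
Layer 2: 1.9×10⁻⁴ × 600 × 1.2 = 0.13680 m
780–1630 m: 850 × 0.79×10⁻⁴ × 0.71 = 0.0476765 m
Δh = 0.10602 + 0.13680 + 0.0476765 = 0.2904965 m ≈ 29.0 cm

29.0 cm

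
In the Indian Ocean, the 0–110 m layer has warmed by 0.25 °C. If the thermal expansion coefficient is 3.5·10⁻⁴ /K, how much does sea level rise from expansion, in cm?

0.96 cm of thermosteric rise

Δh = αΔT·H = 3.5×10⁻⁴ × 0.25 × 110 = 0.009625 m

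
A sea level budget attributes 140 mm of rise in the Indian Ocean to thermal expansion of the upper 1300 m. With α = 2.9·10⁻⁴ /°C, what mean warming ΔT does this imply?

ΔT ≈ 0.371 K

ΔT = Δh/(αH) = 0.14 / (2.9×10⁻⁴ × 1300) ≈ 0.3714 K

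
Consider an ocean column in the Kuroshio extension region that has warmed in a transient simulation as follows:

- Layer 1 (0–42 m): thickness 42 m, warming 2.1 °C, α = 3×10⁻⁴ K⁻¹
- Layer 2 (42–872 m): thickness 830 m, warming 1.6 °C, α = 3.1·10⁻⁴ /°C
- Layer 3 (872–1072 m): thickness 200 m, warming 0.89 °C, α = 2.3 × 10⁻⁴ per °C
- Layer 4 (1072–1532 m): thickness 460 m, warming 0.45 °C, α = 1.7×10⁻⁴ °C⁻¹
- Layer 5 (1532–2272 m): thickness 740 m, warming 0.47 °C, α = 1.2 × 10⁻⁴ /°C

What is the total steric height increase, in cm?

about 55.6 cm

0–42 m: 2.1 × 42 × 3×10⁻⁴ = 0.02646 m
830 × 3.1×10⁻⁴ × 1.6 = 0.41168 m
872–1072 m: 2.3×10⁻⁴ × 200 × 0.89 = 0.04094 m
460 × 0.45 × 1.7×10⁻⁴ = 0.03519 m
1532–2272 m: 740 × 0.47 × 1.2×10⁻⁴ = 0.041736 m
Δh = 0.02646 + 0.41168 + 0.04094 + 0.03519 + 0.041736 = 0.556006 m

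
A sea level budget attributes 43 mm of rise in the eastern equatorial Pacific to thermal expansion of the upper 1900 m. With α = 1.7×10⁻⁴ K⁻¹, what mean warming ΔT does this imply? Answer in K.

ΔT = Δh/(αH) = 0.043 / (1.7×10⁻⁴ × 1900) ≈ 0.1331 K

about 0.13 K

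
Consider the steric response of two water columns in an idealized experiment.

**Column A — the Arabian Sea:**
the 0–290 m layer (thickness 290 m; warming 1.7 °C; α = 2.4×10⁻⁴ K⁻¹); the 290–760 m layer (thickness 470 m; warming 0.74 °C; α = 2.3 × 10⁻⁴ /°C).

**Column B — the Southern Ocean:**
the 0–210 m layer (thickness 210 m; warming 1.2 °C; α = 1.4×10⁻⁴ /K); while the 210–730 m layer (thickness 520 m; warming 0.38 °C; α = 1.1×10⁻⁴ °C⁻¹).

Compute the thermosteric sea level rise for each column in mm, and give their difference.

A: 200 mm; B: 57 mm; difference 140 mm

A 0–290 m: 1.7 × 2.4×10⁻⁴ × 290 = 0.11832 m
A 470 × 2.3×10⁻⁴ × 0.74 = 0.079994 m
A total: 0.198314 m
B 0–210 m: 1.4×10⁻⁴ × 1.2 × 210 = 0.03528 m
B 0.38 × 1.1×10⁻⁴ × 520 = 0.021736 m
B total: 0.057016 m
Difference: 0.198314 − 0.057016 = 0.141298 m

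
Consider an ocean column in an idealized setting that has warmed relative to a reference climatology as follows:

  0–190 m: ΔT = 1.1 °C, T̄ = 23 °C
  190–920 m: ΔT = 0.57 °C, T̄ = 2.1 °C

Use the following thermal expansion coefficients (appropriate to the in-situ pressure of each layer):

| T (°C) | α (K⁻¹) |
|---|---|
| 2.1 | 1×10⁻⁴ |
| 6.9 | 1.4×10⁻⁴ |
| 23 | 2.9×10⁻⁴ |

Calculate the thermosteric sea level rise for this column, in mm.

Δh = 102 mm

Layer 1 at 23 °C → α = 2.9×10⁻⁴ K⁻¹
Layer 2 at 2.1 °C → α = 1×10⁻⁴ K⁻¹
Layer 1: 2.9×10⁻⁴ × 1.1 × 190 = 0.06061 m
0.57 × 1×10⁻⁴ × 730 = 0.04161 m
Δh = 0.06061 + 0.04161 = 0.10222 m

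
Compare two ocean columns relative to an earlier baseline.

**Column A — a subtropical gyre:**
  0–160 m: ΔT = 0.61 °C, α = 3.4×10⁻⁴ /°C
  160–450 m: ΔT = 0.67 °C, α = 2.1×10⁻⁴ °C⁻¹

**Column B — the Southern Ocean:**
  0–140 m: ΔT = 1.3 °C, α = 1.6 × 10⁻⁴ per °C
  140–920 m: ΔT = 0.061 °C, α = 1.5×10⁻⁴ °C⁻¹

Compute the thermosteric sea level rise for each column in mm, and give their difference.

A Layer 1: 3.4×10⁻⁴ × 0.61 × 160 = 0.033184 m
A 2.1×10⁻⁴ × 290 × 0.67 = 0.040803 m
A total: 0.073987 m
B Layer 1: 1.3 × 1.6×10⁻⁴ × 140 = 0.02912 m
B 140–920 m: 1.5×10⁻⁴ × 780 × 0.061 = 0.007137 m
B total: 0.036257 m
Difference: 0.073987 − 0.036257 = 0.03773 m

Δh_A ≈ 74 mm, Δh_B ≈ 36 mm; difference ≈ 38 mm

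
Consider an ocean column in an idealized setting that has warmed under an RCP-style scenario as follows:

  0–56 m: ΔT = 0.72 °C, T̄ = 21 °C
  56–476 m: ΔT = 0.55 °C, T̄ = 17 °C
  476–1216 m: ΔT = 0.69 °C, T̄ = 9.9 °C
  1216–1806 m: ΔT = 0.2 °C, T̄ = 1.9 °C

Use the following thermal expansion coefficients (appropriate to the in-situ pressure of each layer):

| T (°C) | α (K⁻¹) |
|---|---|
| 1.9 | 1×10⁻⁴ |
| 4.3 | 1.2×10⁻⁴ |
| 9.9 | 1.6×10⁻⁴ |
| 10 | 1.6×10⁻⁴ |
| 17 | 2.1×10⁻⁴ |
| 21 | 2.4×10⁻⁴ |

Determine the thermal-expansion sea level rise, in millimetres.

150 mm

Layer 1 at 21 °C → α = 2.4×10⁻⁴ K⁻¹
Layer 2 at 17 °C → α = 2.1×10⁻⁴ K⁻¹
Layer 3 at 9.9 °C → α = 1.6×10⁻⁴ K⁻¹
Layer 4 at 1.9 °C → α = 1×10⁻⁴ K⁻¹
0–56 m: 56 × 2.4×10⁻⁴ × 0.72 = 0.0096768 m
0.55 × 2.1×10⁻⁴ × 420 = 0.04851 m
476–1216 m: 740 × 0.69 × 1.6×10⁻⁴ = 0.081696 m
Layer 4: 1×10⁻⁴ × 0.2 × 590 = 0.01180 m
Δh = 0.0096768 + 0.04851 + 0.081696 + 0.01180 = 0.1516828 m ≈ 150 mm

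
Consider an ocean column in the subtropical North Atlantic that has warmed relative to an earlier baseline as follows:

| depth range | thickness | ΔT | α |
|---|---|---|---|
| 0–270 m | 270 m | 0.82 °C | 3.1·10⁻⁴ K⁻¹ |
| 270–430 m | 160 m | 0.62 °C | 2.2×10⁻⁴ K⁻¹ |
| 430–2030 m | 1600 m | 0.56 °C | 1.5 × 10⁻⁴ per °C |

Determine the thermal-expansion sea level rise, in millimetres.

0–270 m: 3.1×10⁻⁴ × 270 × 0.82 = 0.068634 m
Layer 2: 160 × 2.2×10⁻⁴ × 0.62 = 0.021824 m
Layer 3: 1600 × 0.56 × 1.5×10⁻⁴ = 0.13440 m
Δh = 0.068634 + 0.021824 + 0.13440 = 0.224858 m

225 mm of thermosteric rise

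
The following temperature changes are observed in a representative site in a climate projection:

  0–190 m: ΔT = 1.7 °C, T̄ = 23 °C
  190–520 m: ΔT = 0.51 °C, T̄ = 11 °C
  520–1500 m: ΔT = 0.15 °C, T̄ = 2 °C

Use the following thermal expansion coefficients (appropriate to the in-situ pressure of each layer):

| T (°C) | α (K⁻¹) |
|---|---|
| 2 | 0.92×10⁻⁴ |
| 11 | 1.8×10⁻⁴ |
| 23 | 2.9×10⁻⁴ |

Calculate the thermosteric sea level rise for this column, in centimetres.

Δh = 13.7 cm

Layer 1 at 23 °C → α = 2.9×10⁻⁴ K⁻¹
Layer 2 at 11 °C → α = 1.8×10⁻⁴ K⁻¹
Layer 3 at 2 °C → α = 0.92×10⁻⁴ K⁻¹
1.7 × 190 × 2.9×10⁻⁴ = 0.09367 m
Layer 2: 330 × 0.51 × 1.8×10⁻⁴ = 0.030294 m
520–1500 m: 0.92×10⁻⁴ × 980 × 0.15 = 0.013524 m
Δh = 0.09367 + 0.030294 + 0.013524 = 0.137488 m ≈ 13.7 cm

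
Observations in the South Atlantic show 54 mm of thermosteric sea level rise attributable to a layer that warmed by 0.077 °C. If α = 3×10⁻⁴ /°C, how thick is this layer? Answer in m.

H = Δh/(αΔT) = 0.054 / (3×10⁻⁴ × 0.077) ≈ 2338 m

about 2340 m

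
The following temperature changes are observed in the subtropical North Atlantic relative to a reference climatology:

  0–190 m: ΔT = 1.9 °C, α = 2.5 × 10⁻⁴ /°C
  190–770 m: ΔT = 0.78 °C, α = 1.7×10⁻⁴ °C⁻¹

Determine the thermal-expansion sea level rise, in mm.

Δh = 167 mm

Layer 1: 1.9 × 2.5×10⁻⁴ × 190 = 0.09025 m
190–770 m: 1.7×10⁻⁴ × 580 × 0.78 = 0.076908 m
Δh = 0.09025 + 0.076908 = 0.167158 m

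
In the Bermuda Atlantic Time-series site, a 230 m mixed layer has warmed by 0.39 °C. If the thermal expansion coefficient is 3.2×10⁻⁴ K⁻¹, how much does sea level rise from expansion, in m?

about 0.0287 m

Δh = αΔT·H = 3.2×10⁻⁴ × 0.39 × 230 = 0.028704 m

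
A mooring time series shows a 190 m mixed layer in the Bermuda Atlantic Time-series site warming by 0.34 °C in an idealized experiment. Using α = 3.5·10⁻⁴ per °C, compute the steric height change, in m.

Δh = αΔT·H = 3.5×10⁻⁴ × 0.34 × 190 = 0.02261 m

0.0226 m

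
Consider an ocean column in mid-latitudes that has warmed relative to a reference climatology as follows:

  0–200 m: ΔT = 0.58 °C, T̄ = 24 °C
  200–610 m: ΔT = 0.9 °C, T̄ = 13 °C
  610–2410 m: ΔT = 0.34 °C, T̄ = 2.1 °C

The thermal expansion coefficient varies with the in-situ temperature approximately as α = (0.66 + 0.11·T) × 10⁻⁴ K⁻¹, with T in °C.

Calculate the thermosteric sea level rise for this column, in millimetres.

170 mm of thermosteric rise

Layer 1: α = (0.66 + 0.11×24)×10⁻⁴ = 3.3×10⁻⁴ K⁻¹
Layer 2: α = (0.66 + 0.11×13)×10⁻⁴ = 2.09×10⁻⁴ K⁻¹
Layer 3: α = (0.66 + 0.11×2.1)×10⁻⁴ = 0.891×10⁻⁴ K⁻¹
0–200 m: 0.58 × 200 × 3.3×10⁻⁴ = 0.03828 m
2.09×10⁻⁴ × 0.9 × 410 = 0.077121 m
0.34 × 0.891×10⁻⁴ × 1800 = 0.0545292 m
Δh = 0.03828 + 0.077121 + 0.0545292 = 0.1699302 m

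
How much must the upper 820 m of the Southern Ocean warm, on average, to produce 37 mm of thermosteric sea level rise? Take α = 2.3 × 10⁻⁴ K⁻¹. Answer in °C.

ΔT = Δh/(αH) = 0.037 / (2.3×10⁻⁴ × 820) ≈ 0.1962 °C

ΔT ≈ 0.20 °C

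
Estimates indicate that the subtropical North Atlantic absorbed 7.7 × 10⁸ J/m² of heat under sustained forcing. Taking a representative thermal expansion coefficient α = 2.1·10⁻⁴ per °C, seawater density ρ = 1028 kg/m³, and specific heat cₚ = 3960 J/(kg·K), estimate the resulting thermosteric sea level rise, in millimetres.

39.7 mm of thermosteric rise

Δh = αQ/(ρcₚ) = 2.1×10⁻⁴ × 7.7×10⁸ / (1028 × 3960) ≈ 0.039721 m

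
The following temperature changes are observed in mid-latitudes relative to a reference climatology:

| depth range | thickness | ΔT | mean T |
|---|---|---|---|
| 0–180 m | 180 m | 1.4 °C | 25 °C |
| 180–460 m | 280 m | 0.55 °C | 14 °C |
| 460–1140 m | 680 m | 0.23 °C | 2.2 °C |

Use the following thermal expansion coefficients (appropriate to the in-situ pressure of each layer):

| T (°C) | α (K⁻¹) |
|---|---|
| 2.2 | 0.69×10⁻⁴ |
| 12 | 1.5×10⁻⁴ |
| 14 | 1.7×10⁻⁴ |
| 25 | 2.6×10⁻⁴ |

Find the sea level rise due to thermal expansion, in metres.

Layer 1 at 25 °C → α = 2.6×10⁻⁴ K⁻¹
Layer 2 at 14 °C → α = 1.7×10⁻⁴ K⁻¹
Layer 3 at 2.2 °C → α = 0.69×10⁻⁴ K⁻¹
0–180 m: 180 × 2.6×10⁻⁴ × 1.4 = 0.06552 m
Layer 2: 0.55 × 280 × 1.7×10⁻⁴ = 0.02618 m
460–1140 m: 0.69×10⁻⁴ × 0.23 × 680 = 0.0107916 m
Δh = 0.06552 + 0.02618 + 0.0107916 = 0.1024916 m ≈ 0.102 m

0.102 m of thermosteric rise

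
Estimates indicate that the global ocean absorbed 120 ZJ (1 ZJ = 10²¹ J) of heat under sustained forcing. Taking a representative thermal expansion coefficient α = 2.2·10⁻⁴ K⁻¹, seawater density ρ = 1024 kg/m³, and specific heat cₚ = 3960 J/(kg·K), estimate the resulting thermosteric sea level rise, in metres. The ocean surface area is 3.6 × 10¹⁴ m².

0.0181 m

Per unit area: Q = 120×10²¹ / (3.6×10¹⁴) ≈ 3.333×10⁸ J/m²
Δh = αQ/(ρcₚ) = 2.2×10⁻⁴ × 3.333×10⁸ / (1024 × 3960) ≈ 0.018083 m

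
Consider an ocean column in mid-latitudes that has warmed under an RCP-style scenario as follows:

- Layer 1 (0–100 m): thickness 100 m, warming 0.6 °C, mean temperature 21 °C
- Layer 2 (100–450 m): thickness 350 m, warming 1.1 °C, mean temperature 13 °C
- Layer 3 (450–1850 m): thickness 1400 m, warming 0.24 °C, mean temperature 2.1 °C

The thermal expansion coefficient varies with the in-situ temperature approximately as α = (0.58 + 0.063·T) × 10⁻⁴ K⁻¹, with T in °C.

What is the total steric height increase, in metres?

Δh ≈ 0.089 m

Layer 1: α = (0.58 + 0.063×21)×10⁻⁴ = 1.903×10⁻⁴ K⁻¹
Layer 2: α = (0.58 + 0.063×13)×10⁻⁴ = 1.399×10⁻⁴ K⁻¹
Layer 3: α = (0.58 + 0.063×2.1)×10⁻⁴ = 0.7123×10⁻⁴ K⁻¹
0–100 m: 0.6 × 1.903×10⁻⁴ × 100 = 0.011418 m
350 × 1.1 × 1.399×10⁻⁴ = 0.0538615 m
Layer 3: 1400 × 0.7123×10⁻⁴ × 0.24 = 0.02393328 m
Δh = 0.011418 + 0.0538615 + 0.02393328 = 0.08921278 m ≈ 0.089 m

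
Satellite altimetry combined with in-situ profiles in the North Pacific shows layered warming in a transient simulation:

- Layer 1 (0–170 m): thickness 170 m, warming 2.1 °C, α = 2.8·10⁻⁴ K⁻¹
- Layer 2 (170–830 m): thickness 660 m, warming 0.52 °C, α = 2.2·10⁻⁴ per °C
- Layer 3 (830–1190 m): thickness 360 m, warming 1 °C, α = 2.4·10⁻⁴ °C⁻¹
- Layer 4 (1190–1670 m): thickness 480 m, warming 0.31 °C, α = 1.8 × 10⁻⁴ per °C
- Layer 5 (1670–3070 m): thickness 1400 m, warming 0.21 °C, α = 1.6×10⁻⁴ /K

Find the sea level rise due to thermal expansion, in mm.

Δh ≈ 336 mm

0–170 m: 2.1 × 170 × 2.8×10⁻⁴ = 0.09996 m
170–830 m: 0.52 × 2.2×10⁻⁴ × 660 = 0.075504 m
Layer 3: 360 × 2.4×10⁻⁴ × 1 = 0.08640 m
480 × 0.31 × 1.8×10⁻⁴ = 0.026784 m
1670–3070 m: 1400 × 0.21 × 1.6×10⁻⁴ = 0.04704 m
Δh = 0.09996 + 0.075504 + 0.08640 + 0.026784 + 0.04704 = 0.335688 m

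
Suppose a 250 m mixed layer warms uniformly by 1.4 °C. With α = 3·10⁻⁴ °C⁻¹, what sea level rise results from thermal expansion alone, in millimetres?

about 110 mm

Δh = αΔT·H = 3×10⁻⁴ × 1.4 × 250 = 0.10500 m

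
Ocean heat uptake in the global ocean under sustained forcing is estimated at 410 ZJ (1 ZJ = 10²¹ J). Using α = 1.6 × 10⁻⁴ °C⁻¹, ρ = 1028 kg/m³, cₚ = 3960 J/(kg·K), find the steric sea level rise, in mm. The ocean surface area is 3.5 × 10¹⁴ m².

46.0 mm of thermosteric rise

Per unit area: Q = 410×10²¹ / (3.5×10¹⁴) ≈ 1.171×10⁹ J/m²
Δh = αQ/(ρcₚ) = 1.6×10⁻⁴ × 1.171×10⁹ / (1028 × 3960) ≈ 0.046024 m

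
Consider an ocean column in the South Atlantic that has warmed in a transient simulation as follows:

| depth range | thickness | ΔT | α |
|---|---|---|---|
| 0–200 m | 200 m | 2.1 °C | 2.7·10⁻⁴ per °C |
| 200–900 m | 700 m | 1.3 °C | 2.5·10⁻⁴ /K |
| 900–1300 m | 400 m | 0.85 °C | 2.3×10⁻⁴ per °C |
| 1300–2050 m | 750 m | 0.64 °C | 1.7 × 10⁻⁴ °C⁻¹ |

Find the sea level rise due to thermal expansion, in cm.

Δh ≈ 50 cm

0–200 m: 2.7×10⁻⁴ × 2.1 × 200 = 0.11340 m
200–900 m: 700 × 2.5×10⁻⁴ × 1.3 = 0.22750 m
Layer 3: 0.85 × 2.3×10⁻⁴ × 400 = 0.07820 m
Layer 4: 0.64 × 1.7×10⁻⁴ × 750 = 0.08160 m
Δh = 0.11340 + 0.22750 + 0.07820 + 0.08160 = 0.50070 m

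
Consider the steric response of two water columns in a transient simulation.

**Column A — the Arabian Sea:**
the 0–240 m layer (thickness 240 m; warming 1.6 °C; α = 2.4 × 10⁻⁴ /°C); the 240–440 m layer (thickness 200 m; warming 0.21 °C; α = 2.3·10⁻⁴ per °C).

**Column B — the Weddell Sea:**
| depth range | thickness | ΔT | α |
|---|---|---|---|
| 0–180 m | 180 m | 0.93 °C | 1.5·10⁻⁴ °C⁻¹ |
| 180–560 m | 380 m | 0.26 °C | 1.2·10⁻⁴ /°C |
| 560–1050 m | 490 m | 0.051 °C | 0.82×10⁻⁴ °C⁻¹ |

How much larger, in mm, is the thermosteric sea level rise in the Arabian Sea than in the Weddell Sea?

Δh_A − Δh_B ≈ 63 mm

A 2.4×10⁻⁴ × 1.6 × 240 = 0.09216 m
A 240–440 m: 0.21 × 2.3×10⁻⁴ × 200 = 0.00966 m
A total: 0.10182 m
B 0–180 m: 1.5×10⁻⁴ × 0.93 × 180 = 0.02511 m
B 0.26 × 1.2×10⁻⁴ × 380 = 0.011856 m
B 560–1050 m: 490 × 0.82×10⁻⁴ × 0.051 = 0.00204918 m
B total: 0.03901518 m
Difference: 0.10182 − 0.03901518 = 0.06280482 m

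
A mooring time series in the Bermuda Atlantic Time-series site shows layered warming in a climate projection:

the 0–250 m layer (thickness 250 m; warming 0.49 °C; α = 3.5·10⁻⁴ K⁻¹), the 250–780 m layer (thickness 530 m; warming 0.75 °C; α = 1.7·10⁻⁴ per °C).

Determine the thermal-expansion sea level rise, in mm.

about 110 mm

Layer 1: 3.5×10⁻⁴ × 0.49 × 250 = 0.042875 m
250–780 m: 0.75 × 530 × 1.7×10⁻⁴ = 0.067575 m
Δh = 0.042875 + 0.067575 = 0.11045 m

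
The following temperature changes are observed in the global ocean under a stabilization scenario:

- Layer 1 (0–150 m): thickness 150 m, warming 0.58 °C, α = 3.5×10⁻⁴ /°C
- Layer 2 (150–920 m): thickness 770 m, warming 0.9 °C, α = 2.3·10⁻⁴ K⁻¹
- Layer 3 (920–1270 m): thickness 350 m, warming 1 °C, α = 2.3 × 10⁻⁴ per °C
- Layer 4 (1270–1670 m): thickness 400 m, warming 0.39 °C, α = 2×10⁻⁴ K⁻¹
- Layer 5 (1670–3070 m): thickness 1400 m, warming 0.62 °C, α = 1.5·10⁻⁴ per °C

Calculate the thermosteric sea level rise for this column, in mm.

Layer 1: 150 × 3.5×10⁻⁴ × 0.58 = 0.03045 m
Layer 2: 2.3×10⁻⁴ × 770 × 0.9 = 0.15939 m
920–1270 m: 2.3×10⁻⁴ × 1 × 350 = 0.08050 m
400 × 0.39 × 2×10⁻⁴ = 0.03120 m
Layer 5: 1400 × 0.62 × 1.5×10⁻⁴ = 0.13020 m
Δh = 0.03045 + 0.15939 + 0.08050 + 0.03120 + 0.13020 = 0.43174 m

432 mm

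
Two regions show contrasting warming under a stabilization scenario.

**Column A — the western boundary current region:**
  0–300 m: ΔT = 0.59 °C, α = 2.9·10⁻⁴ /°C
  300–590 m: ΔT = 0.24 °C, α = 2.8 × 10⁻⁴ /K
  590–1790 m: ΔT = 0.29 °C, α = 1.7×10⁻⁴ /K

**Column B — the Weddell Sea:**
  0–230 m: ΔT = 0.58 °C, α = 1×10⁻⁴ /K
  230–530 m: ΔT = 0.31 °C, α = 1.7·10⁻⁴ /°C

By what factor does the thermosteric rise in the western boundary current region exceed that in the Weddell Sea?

A 0.59 × 2.9×10⁻⁴ × 300 = 0.05133 m
A 300–590 m: 290 × 0.24 × 2.8×10⁻⁴ = 0.019488 m
A 590–1790 m: 0.29 × 1.7×10⁻⁴ × 1200 = 0.05916 m
A total: 0.129978 m
B Layer 1: 230 × 1×10⁻⁴ × 0.58 = 0.01334 m
B 230–530 m: 300 × 0.31 × 1.7×10⁻⁴ = 0.01581 m
B total: 0.02915 m
Ratio: 0.129978 / 0.02915 ≈ 4.459

a factor of 4.46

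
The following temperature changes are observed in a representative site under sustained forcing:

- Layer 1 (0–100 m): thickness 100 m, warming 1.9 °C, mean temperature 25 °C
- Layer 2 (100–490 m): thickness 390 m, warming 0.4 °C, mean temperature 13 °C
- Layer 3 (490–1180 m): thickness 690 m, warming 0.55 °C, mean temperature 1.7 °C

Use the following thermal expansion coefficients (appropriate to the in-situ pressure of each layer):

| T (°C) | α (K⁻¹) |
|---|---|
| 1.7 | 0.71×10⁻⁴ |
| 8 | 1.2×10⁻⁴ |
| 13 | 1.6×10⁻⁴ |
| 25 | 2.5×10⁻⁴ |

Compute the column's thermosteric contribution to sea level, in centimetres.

Layer 1 at 25 °C → α = 2.5×10⁻⁴ K⁻¹
Layer 2 at 13 °C → α = 1.6×10⁻⁴ K⁻¹
Layer 3 at 1.7 °C → α = 0.71×10⁻⁴ K⁻¹
1.9 × 2.5×10⁻⁴ × 100 = 0.04750 m
Layer 2: 0.4 × 1.6×10⁻⁴ × 390 = 0.02496 m
690 × 0.55 × 0.71×10⁻⁴ = 0.0269445 m
Δh = 0.04750 + 0.02496 + 0.0269445 = 0.0994045 m

9.94 cm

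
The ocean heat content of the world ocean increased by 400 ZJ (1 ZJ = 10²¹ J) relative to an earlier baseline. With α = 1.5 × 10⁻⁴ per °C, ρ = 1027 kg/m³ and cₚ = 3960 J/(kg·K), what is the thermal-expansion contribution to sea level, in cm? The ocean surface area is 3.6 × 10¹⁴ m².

4.10 cm

Per unit area: Q = 400×10²¹ / (3.6×10¹⁴) ≈ 1.111×10⁹ J/m²
Δh = αQ/(ρcₚ) = 1.5×10⁻⁴ × 1.111×10⁹ / (1027 × 3960) ≈ 0.040977 m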